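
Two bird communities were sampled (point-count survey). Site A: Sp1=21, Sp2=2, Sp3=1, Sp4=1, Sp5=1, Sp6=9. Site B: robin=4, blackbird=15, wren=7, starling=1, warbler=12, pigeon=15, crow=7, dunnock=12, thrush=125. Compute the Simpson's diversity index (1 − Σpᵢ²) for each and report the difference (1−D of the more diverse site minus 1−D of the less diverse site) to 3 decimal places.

0.012

Site A: N=35, proportions 0.6, 0.05714286, 0.02857143, 0.02857143, 0.02857143, 0.25714286, giving 1−D = 0.56816327 (working shown to 8 dp, full precision carried).
Site B: N=198, proportions 0.02020202, 0.07575758, 0.03535354, 0.00505051, 0.06060606, 0.07575758, 0.03535354, 0.06060606, 0.63131313, giving 1−D = 0.57968575.
Difference = |0.56816327 − 0.57968575| = 0.01152248, i.e. 0.012 to 3 decimal places.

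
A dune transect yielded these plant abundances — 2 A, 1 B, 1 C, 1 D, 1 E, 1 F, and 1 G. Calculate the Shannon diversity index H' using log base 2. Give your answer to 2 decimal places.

2.75

Total N = 2+1+1+1+1+1+1 = 8, so the proportions are 0.25, 0.125, 0.125, 0.125, 0.125, 0.125, 0.125 (working shown to 4 dp, full precision carried).
Each pᵢ log₂ pᵢ term: 0.25×(-2.0000)=-0.5000, 0.125×(-3.0000)=-0.3750, 0.125×(-3.0000)=-0.3750, 0.125×(-3.0000)=-0.3750, 0.125×(-3.0000)=-0.3750, 0.125×(-3.0000)=-0.3750, 0.125×(-3.0000)=-0.3750.
Sum = -2.7500, so H' = 2.75.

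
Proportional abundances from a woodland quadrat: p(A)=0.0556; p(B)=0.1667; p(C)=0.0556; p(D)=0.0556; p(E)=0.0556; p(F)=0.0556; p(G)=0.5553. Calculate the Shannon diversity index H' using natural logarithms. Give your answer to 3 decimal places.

Each pᵢ ln pᵢ term (working shown to 5 dp, full precision carried): 0.0556×(-2.88957)=-0.16066, 0.1667×(-1.79156)=-0.29865, 0.0556×(-2.88957)=-0.16066, 0.0556×(-2.88957)=-0.16066, 0.0556×(-2.88957)=-0.16066, 0.0556×(-2.88957)=-0.16066, 0.5553×(-0.58825)=-0.32665.
Sum = -1.42861, so H' = 1.429.

1.429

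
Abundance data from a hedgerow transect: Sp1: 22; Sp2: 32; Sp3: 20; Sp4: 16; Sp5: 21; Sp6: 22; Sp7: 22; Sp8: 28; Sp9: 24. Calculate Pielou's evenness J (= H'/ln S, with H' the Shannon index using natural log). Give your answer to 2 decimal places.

Total N = 22+32+20+16+21+22+22+28+24 = 207, so the proportions are 0.1063, 0.1546, 0.0966, 0.0773, 0.1014, 0.1063, 0.1063, 0.1353, 0.1159 (working shown to 4 dp, full precision carried).
H' = −Σ pᵢ ln pᵢ = −((-0.2382) + (-0.2886) + (-0.2258) + (-0.1979) + (-0.2321) + (-0.2382) + (-0.2382) + (-0.2706) + (-0.2498)) = 2.1796.
With S = 9 species, ln S = 2.1972, so J = 2.1796/2.1972 = 0.9920, i.e. 0.99 to 2 decimal places.

0.99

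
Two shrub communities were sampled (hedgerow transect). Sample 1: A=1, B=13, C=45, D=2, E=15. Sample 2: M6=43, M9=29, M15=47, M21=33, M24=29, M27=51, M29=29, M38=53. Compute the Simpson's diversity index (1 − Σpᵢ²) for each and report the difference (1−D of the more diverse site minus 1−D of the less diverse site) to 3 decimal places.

Sample 1: N=76, proportions 0.01316, 0.17105, 0.59211, 0.02632, 0.19737, giving 1−D = 0.58033 (working shown to 5 dp, full precision carried).
Sample 2: N=314, proportions 0.13694, 0.09236, 0.14968, 0.1051, 0.09236, 0.16242, 0.09236, 0.16879, giving 1−D = 0.86734.
Difference = |0.58033 − 0.86734| = 0.28701, i.e. 0.287 to 3 decimal places.

0.287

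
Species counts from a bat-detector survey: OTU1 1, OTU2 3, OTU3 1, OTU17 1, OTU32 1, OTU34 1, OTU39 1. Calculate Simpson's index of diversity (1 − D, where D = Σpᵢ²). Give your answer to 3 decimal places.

Total N = 1+3+1+1+1+1+1 = 9, so the proportions are 0.11111, 0.33333, 0.11111, 0.11111, 0.11111, 0.11111, 0.11111 (working shown to 5 dp, full precision carried).
D = 0.11111² + 0.33333² + 0.11111² + 0.11111² + 0.11111² + 0.11111² + 0.11111² = 0.01235 + 0.11111 + 0.01235 + 0.01235 + 0.01235 + 0.01235 + 0.01235 = 0.18519.
So 1 − D = 0.81481, i.e. 0.815 to 3 decimal places.

0.815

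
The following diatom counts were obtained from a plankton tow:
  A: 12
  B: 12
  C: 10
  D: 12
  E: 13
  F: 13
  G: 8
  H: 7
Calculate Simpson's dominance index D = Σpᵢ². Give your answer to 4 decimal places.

0.1299

Total N = 12+12+10+12+13+13+8+7 = 87, so the proportions are 0.137931, 0.137931, 0.114943, 0.137931, 0.149425, 0.149425, 0.091954, 0.08046 (working shown to 6 dp, full precision carried).
D = 0.137931² + 0.137931² + 0.114943² + 0.137931² + 0.149425² + 0.149425² + 0.091954² + 0.08046² = 0.019025 + 0.019025 + 0.013212 + 0.019025 + 0.022328 + 0.022328 + 0.008456 + 0.006474 = 0.129872.
To 4 decimal places, D = 0.1299.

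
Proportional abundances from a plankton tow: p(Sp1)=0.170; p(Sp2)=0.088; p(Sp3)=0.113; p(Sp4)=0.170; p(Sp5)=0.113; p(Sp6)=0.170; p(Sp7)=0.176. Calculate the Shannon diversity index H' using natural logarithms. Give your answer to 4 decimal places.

1.9161

Each pᵢ ln pᵢ term (working shown to 6 dp, full precision carried): 0.17×(-1.771957)=-0.301233, 0.088×(-2.430418)=-0.213877, 0.113×(-2.180367)=-0.246382, 0.17×(-1.771957)=-0.301233, 0.113×(-2.180367)=-0.246382, 0.17×(-1.771957)=-0.301233, 0.176×(-1.737271)=-0.305760.
Sum = -1.916098, so H' = 1.9161.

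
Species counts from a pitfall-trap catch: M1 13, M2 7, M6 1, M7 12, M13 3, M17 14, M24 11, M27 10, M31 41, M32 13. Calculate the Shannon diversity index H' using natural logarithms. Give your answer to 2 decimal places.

Total N = 13+7+1+12+3+14+11+10+41+13 = 125, so the proportions are 0.104, 0.056, 0.008, 0.096, 0.024, 0.112, 0.088, 0.08, 0.328, 0.104 (working shown to 4 dp, full precision carried).
Each pᵢ ln pᵢ term: 0.104×(-2.2634)=-0.2354, 0.056×(-2.8824)=-0.1614, 0.008×(-4.8283)=-0.0386, 0.096×(-2.3434)=-0.2250, 0.024×(-3.7297)=-0.0895, 0.112×(-2.1893)=-0.2452, 0.088×(-2.4304)=-0.2139, 0.08×(-2.5257)=-0.2021, 0.328×(-1.1147)=-0.3656, 0.104×(-2.2634)=-0.2354.
Sum = -2.0121, so H' = 2.01.

2.01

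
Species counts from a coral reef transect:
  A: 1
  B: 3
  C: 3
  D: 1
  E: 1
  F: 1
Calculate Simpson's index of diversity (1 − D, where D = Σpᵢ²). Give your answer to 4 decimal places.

Total N = 1+3+3+1+1+1 = 10, so the proportions are 0.1, 0.3, 0.3, 0.1, 0.1, 0.1 (working shown to 6 dp, full precision carried).
D = 0.1² + 0.3² + 0.3² + 0.1² + 0.1² + 0.1² = 0.010000 + 0.090000 + 0.090000 + 0.010000 + 0.010000 + 0.010000 = 0.220000.
So 1 − D = 0.780000, i.e. 0.7800 to 4 decimal places.

0.7800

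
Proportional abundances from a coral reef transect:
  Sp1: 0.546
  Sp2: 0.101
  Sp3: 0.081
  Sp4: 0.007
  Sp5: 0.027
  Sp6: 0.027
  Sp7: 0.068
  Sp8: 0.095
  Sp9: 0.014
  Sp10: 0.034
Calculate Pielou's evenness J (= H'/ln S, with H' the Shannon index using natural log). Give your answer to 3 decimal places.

0.685

H' = −Σ pᵢ ln pᵢ = −((-0.33040) + (-0.23156) + (-0.20358) + (-0.03473) + (-0.09752) + (-0.09752) + (-0.18280) + (-0.22362) + (-0.05976) + (-0.11497)) = 1.57646 (working shown to 5 dp, full precision carried).
With S = 10 species, ln S = 2.30259, so J = 1.57646/2.30259 = 0.68465, i.e. 0.685 to 3 decimal places.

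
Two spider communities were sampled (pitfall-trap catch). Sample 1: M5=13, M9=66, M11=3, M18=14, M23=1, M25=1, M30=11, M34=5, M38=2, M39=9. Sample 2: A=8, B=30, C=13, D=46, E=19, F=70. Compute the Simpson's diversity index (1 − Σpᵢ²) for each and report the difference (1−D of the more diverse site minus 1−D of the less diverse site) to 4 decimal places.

0.0716

Sample 1: N=125, proportions 0.104, 0.528, 0.024, 0.112, 0.008, 0.008, 0.088, 0.04, 0.016, 0.072, giving 1−D = 0.6823680 (working shown to 7 dp, full precision carried).
Sample 2: N=186, proportions 0.0430108, 0.1612903, 0.0698925, 0.2473118, 0.1021505, 0.3763441, giving 1−D = 0.7540178.
Difference = |0.6823680 − 0.7540178| = 0.0716498, i.e. 0.0716 to 4 decimal places.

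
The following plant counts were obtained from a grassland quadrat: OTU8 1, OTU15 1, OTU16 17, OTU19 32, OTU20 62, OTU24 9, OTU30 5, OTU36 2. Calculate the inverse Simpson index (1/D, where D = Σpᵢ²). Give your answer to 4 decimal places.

3.1583

Total N = 1+1+17+32+62+9+5+2 = 129, so the proportions are 0.0077519, 0.0077519, 0.1317829, 0.248062, 0.4806202, 0.0697674, 0.0387597, 0.0155039 (working shown to 7 dp, full precision carried).
D = 0.0077519² + 0.0077519² + 0.1317829² + 0.248062² + 0.4806202² + 0.0697674² + 0.0387597² + 0.0155039² = 0.0000601 + 0.0000601 + 0.0173667 + 0.0615348 + 0.2309957 + 0.0048675 + 0.0015023 + 0.0002404 = 0.3166276.
So 1/D = 3.158284, i.e. 3.1583 to 4 decimal places.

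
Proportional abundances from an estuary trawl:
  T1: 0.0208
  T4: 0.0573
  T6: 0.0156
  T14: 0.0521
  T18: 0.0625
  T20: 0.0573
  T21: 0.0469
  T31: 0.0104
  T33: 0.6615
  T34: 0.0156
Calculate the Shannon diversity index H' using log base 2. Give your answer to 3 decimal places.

1.918

Each pᵢ log₂ pᵢ term (working shown to 5 dp, full precision carried): 0.0208×(-5.58727)=-0.11622, 0.0573×(-4.12532)=-0.23638, 0.0156×(-6.00231)=-0.09364, 0.0521×(-4.26257)=-0.22208, 0.0625×(-4.00000)=-0.25000, 0.0573×(-4.12532)=-0.23638, 0.0469×(-4.41427)=-0.20703, 0.0104×(-6.58727)=-0.06851, 0.6615×(-0.59619)=-0.39438, 0.0156×(-6.00231)=-0.09364.
Sum = -1.91824, so H' = 1.918.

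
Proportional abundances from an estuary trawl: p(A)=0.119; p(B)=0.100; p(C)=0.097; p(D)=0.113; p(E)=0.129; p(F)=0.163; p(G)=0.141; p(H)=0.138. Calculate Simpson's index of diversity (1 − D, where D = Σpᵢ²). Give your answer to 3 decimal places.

D = 0.119² + 0.1² + 0.097² + 0.113² + 0.129² + 0.163² + 0.141² + 0.138² = 0.01416 + 0.01000 + 0.00941 + 0.01277 + 0.01664 + 0.02657 + 0.01988 + 0.01904 = 0.12847 (working shown to 5 dp, full precision carried).
So 1 − D = 0.87153, i.e. 0.872 to 3 decimal places.

0.872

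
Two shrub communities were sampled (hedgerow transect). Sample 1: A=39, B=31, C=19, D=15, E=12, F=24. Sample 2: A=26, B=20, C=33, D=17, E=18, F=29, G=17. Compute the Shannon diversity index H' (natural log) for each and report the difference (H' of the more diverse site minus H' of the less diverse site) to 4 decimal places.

Sample 1: N=140, proportions 0.278571, 0.221429, 0.135714, 0.107143, 0.085714, 0.171429, giving H' = 1.713144 (working shown to 6 dp, full precision carried).
Sample 2: N=160, proportions 0.1625, 0.125, 0.20625, 0.10625, 0.1125, 0.18125, 0.10625, giving H' = 1.912565.
Difference = |1.713144 − 1.912565| = 0.199421, i.e. 0.1994 to 4 decimal places.

0.1994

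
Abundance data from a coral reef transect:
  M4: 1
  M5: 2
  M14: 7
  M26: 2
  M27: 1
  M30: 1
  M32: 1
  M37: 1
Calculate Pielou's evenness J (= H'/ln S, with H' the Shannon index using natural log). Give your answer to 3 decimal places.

0.841

Total N = 1+2+7+2+1+1+1+1 = 16, so the proportions are 0.0625, 0.125, 0.4375, 0.125, 0.0625, 0.0625, 0.0625, 0.0625 (working shown to 5 dp, full precision carried).
H' = −Σ pᵢ ln pᵢ = −((-0.17329) + (-0.25993) + (-0.36167) + (-0.25993) + (-0.17329) + (-0.17329) + (-0.17329) + (-0.17329)) = 1.74797.
With S = 8 species, ln S = 2.07944, so J = 1.74797/2.07944 = 0.84059, i.e. 0.841 to 3 decimal places.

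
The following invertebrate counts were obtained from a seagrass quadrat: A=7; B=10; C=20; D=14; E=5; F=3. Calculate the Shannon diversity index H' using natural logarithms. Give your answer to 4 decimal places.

Total N = 7+10+20+14+5+3 = 59, so the proportions are 0.118644, 0.169492, 0.338983, 0.237288, 0.084746, 0.050847 (working shown to 6 dp, full precision carried).
Each pᵢ ln pᵢ term: 0.118644×(-2.131627)=-0.252905, 0.169492×(-1.774952)=-0.300839, 0.338983×(-1.081805)=-0.366714, 0.237288×(-1.438480)=-0.341334, 0.084746×(-2.468100)=-0.209161, 0.050847×(-2.978925)=-0.151471.
Sum = -1.622424, so H' = 1.6224.

1.6224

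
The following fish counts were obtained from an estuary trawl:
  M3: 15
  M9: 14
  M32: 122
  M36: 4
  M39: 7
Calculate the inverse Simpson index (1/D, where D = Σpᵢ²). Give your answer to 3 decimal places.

1.707

Total N = 15+14+122+4+7 = 162, so the proportions are 0.092593, 0.08642, 0.753086, 0.024691, 0.04321 (working shown to 6 dp, full precision carried).
D = 0.092593² + 0.08642² + 0.753086² + 0.024691² + 0.04321² = 0.008573 + 0.007468 + 0.567139 + 0.000610 + 0.001867 = 0.585658.
So 1/D = 1.70748, i.e. 1.707 to 3 decimal places.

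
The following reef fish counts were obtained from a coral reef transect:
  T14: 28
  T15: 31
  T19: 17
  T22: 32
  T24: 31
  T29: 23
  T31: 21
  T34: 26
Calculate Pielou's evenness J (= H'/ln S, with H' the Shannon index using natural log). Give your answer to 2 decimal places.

Total N = 28+31+17+32+31+23+21+26 = 209, so the proportions are 0.134, 0.1483, 0.0813, 0.1531, 0.1483, 0.11, 0.1005, 0.1244 (working shown to 4 dp, full precision carried).
H' = −Σ pᵢ ln pᵢ = −((-0.2693) + (-0.2831) + (-0.2041) + (-0.2873) + (-0.2831) + (-0.2429) + (-0.2309) + (-0.2593)) = 2.0599.
With S = 8 species, ln S = 2.0794, so J = 2.0599/2.0794 = 0.9906, i.e. 0.99 to 2 decimal places.

0.99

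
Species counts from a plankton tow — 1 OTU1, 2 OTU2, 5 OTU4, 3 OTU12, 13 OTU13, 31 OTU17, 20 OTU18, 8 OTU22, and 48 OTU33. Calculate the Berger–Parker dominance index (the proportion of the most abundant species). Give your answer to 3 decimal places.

0.366

Total N = 1+2+5+3+13+31+20+8+48 = 131, so the proportions are 0.00763, 0.01527, 0.03817, 0.0229, 0.09924, 0.23664, 0.15267, 0.06107, 0.36641 (working shown to 5 dp, full precision carried).
The largest proportion is 0.36641, i.e. d = 0.366 to 3 decimal places.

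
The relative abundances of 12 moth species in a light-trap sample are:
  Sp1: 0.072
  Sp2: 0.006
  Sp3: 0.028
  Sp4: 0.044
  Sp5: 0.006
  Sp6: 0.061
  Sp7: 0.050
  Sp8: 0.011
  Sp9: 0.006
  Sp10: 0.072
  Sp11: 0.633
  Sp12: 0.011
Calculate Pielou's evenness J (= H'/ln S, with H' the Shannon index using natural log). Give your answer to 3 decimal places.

0.570

H' = −Σ pᵢ ln pᵢ = −((-0.18944) + (-0.03070) + (-0.10012) + (-0.13744) + (-0.03070) + (-0.17061) + (-0.14979) + (-0.04961) + (-0.03070) + (-0.18944) + (-0.28946) + (-0.04961)) = 1.41759 (working shown to 5 dp, full precision carried).
With S = 12 species, ln S = 2.48491, so J = 1.41759/2.48491 = 0.57048, i.e. 0.570 to 3 decimal places.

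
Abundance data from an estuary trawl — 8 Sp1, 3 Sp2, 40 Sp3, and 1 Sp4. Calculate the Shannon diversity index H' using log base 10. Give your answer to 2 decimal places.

Total N = 8+3+40+1 = 52, so the proportions are 0.1538, 0.0577, 0.7692, 0.0192 (working shown to 4 dp, full precision carried).
Each pᵢ log₁₀ pᵢ term: 0.1538×(-0.8129)=-0.1251, 0.0577×(-1.2389)=-0.0715, 0.7692×(-0.1139)=-0.0876, 0.0192×(-1.7160)=-0.0330.
Sum = -0.3172, so H' = 0.32.

0.32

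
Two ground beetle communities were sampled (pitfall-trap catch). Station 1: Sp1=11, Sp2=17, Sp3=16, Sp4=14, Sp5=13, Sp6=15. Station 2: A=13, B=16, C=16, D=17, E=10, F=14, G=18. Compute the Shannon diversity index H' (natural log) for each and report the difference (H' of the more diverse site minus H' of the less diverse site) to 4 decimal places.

0.1485

Station 1: N=86, proportions 0.127907, 0.197674, 0.186047, 0.162791, 0.151163, 0.174419, giving H' = 1.782082 (working shown to 6 dp, full precision carried).
Station 2: N=104, proportions 0.125, 0.153846, 0.153846, 0.163462, 0.096154, 0.134615, 0.173077, giving H' = 1.930630.
Difference = |1.782082 − 1.930630| = 0.148548, i.e. 0.1485 to 4 decimal places.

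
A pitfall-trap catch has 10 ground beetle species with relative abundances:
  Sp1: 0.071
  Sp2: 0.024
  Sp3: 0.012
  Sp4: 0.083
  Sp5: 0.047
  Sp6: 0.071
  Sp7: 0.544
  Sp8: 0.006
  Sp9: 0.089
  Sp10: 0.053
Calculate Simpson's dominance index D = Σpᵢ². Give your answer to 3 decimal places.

0.327

D = 0.071² + 0.024² + 0.012² + 0.083² + 0.047² + 0.071² + 0.544² + 0.006² + 0.089² + 0.053² = 0.00504 + 0.00058 + 0.00014 + 0.00689 + 0.00221 + 0.00504 + 0.29594 + 0.00004 + 0.00792 + 0.00281 = 0.32660 (working shown to 5 dp, full precision carried).
To 3 decimal places, D = 0.327.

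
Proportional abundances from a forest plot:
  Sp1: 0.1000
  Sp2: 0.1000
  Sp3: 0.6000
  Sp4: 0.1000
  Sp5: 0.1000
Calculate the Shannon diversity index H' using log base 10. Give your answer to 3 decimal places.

0.533

Each pᵢ log₁₀ pᵢ term (working shown to 5 dp, full precision carried): 0.1×(-1.00000)=-0.10000, 0.1×(-1.00000)=-0.10000, 0.6×(-0.22185)=-0.13311, 0.1×(-1.00000)=-0.10000, 0.1×(-1.00000)=-0.10000.
Sum = -0.53311, so H' = 0.533.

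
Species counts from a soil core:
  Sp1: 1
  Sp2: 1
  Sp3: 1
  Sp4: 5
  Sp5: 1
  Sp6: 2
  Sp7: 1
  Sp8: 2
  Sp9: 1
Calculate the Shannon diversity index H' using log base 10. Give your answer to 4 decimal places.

0.8628

Total N = 1+1+1+5+1+2+1+2+1 = 15, so the proportions are 0.066667, 0.066667, 0.066667, 0.333333, 0.066667, 0.133333, 0.066667, 0.133333, 0.066667 (working shown to 6 dp, full precision carried).
Each pᵢ log₁₀ pᵢ term: 0.066667×(-1.176091)=-0.078406, 0.066667×(-1.176091)=-0.078406, 0.066667×(-1.176091)=-0.078406, 0.333333×(-0.477121)=-0.159040, 0.066667×(-1.176091)=-0.078406, 0.133333×(-0.875061)=-0.116675, 0.066667×(-1.176091)=-0.078406, 0.133333×(-0.875061)=-0.116675, 0.066667×(-1.176091)=-0.078406.
Sum = -0.862827, so H' = 0.8628.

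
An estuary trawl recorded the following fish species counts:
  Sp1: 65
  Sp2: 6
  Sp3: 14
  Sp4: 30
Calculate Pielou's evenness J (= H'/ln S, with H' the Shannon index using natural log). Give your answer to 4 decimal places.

Total N = 65+6+14+30 = 115, so the proportions are 0.565217, 0.052174, 0.121739, 0.26087 (working shown to 6 dp, full precision carried).
H' = −Σ pᵢ ln pᵢ = −((-0.322482) + (-0.154079) + (-0.256367) + (-0.350539)) = 1.083467.
With S = 4 species, ln S = 1.386294, so J = 1.083467/1.386294 = 0.781556, i.e. 0.7816 to 4 decimal places.

0.7816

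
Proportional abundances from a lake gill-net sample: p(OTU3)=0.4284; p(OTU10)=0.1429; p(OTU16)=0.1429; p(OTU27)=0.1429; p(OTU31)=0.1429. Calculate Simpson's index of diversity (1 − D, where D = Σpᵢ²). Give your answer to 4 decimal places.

0.7348

D = 0.4284² + 0.1429² + 0.1429² + 0.1429² + 0.1429² = 0.183527 + 0.020420 + 0.020420 + 0.020420 + 0.020420 = 0.265208 (working shown to 6 dp, full precision carried).
So 1 − D = 0.734792, i.e. 0.7348 to 4 decimal places.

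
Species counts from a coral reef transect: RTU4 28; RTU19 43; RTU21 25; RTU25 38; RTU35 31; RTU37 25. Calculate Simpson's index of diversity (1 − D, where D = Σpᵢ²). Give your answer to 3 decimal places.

0.826

Total N = 28+43+25+38+31+25 = 190, so the proportions are 0.14737, 0.22632, 0.13158, 0.2, 0.16316, 0.13158 (working shown to 5 dp, full precision carried).
D = 0.14737² + 0.22632² + 0.13158² + 0.2² + 0.16316² + 0.13158² = 0.02172 + 0.05122 + 0.01731 + 0.04000 + 0.02662 + 0.01731 = 0.17418.
So 1 − D = 0.82582, i.e. 0.826 to 3 decimal places.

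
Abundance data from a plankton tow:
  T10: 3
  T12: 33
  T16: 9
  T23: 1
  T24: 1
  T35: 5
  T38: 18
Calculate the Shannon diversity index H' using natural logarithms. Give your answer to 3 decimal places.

1.412

Total N = 3+33+9+1+1+5+18 = 70, so the proportions are 0.04286, 0.47143, 0.12857, 0.01429, 0.01429, 0.07143, 0.25714 (working shown to 5 dp, full precision carried).
Each pᵢ ln pᵢ term: 0.04286×(-3.14988)=-0.13499, 0.47143×(-0.75199)=-0.35451, 0.12857×(-2.05127)=-0.26373, 0.01429×(-4.24850)=-0.06069, 0.01429×(-4.24850)=-0.06069, 0.07143×(-2.63906)=-0.18850, 0.25714×(-1.35812)=-0.34923.
Sum = -1.41236, so H' = 1.412.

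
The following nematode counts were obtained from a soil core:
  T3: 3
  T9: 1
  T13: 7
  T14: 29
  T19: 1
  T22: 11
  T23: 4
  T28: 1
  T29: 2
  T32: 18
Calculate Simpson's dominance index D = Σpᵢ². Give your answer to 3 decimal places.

Total N = 3+1+7+29+1+11+4+1+2+18 = 77, so the proportions are 0.03896, 0.01299, 0.09091, 0.37662, 0.01299, 0.14286, 0.05195, 0.01299, 0.02597, 0.23377 (working shown to 5 dp, full precision carried).
D = 0.03896² + 0.01299² + 0.09091² + 0.37662² + 0.01299² + 0.14286² + 0.05195² + 0.01299² + 0.02597² + 0.23377² = 0.00152 + 0.00017 + 0.00826 + 0.14185 + 0.00017 + 0.02041 + 0.00270 + 0.00017 + 0.00067 + 0.05465 = 0.23056.
To 3 decimal places, D = 0.231.

0.231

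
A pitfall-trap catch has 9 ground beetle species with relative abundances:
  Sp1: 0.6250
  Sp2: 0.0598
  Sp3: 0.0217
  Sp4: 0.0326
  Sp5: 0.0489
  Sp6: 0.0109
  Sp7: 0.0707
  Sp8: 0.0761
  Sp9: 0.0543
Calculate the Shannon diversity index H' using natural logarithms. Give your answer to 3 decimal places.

Each pᵢ ln pᵢ term (working shown to 5 dp, full precision carried): 0.625×(-0.47000)=-0.29375, 0.0598×(-2.81675)=-0.16844, 0.0217×(-3.83044)=-0.08312, 0.0326×(-3.42344)=-0.11160, 0.0489×(-3.01798)=-0.14758, 0.0109×(-4.51899)=-0.04926, 0.0707×(-2.64931)=-0.18731, 0.0761×(-2.57571)=-0.19601, 0.0543×(-2.91323)=-0.15819.
Sum = -1.39526, so H' = 1.395.

1.395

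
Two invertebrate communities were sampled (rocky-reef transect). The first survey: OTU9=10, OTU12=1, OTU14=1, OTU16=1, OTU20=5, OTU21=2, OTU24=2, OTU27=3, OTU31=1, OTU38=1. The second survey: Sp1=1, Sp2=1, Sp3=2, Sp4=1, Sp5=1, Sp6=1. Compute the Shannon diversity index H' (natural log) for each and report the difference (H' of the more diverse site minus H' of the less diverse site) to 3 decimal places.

The first survey: N=27, proportions 0.37037, 0.03704, 0.03704, 0.03704, 0.18519, 0.07407, 0.07407, 0.11111, 0.03704, 0.03704, giving H' = 1.92023 (working shown to 5 dp, full precision carried).
The second survey: N=7, proportions 0.14286, 0.14286, 0.28571, 0.14286, 0.14286, 0.14286, giving H' = 1.74787.
Difference = |1.92023 − 1.74787| = 0.17236, i.e. 0.172 to 3 decimal places.

0.172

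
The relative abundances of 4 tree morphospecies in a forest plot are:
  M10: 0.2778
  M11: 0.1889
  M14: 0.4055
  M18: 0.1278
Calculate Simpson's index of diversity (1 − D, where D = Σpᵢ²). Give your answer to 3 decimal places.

D = 0.2778² + 0.1889² + 0.4055² + 0.1278² = 0.07717 + 0.03568 + 0.16443 + 0.01633 = 0.29362 (working shown to 5 dp, full precision carried).
So 1 − D = 0.70638, i.e. 0.706 to 3 decimal places.

0.706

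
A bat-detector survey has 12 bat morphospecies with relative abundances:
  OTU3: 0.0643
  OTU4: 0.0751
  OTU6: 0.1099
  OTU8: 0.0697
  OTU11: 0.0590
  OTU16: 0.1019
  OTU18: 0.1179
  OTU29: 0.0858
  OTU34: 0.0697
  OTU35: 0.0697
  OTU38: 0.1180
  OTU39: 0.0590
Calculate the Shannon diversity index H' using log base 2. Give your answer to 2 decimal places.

Each pᵢ log₂ pᵢ term (working shown to 4 dp, full precision carried): 0.0643×(-3.9590)=-0.2546, 0.0751×(-3.7350)=-0.2805, 0.1099×(-3.1857)=-0.3501, 0.0697×(-3.8427)=-0.2678, 0.059×(-4.0831)=-0.2409, 0.1019×(-3.2948)=-0.3357, 0.1179×(-3.0844)=-0.3636, 0.0858×(-3.5429)=-0.3040, 0.0697×(-3.8427)=-0.2678, 0.0697×(-3.8427)=-0.2678, 0.118×(-3.0831)=-0.3638, 0.059×(-4.0831)=-0.2409.
Sum = -3.5377, so H' = 3.54.

3.54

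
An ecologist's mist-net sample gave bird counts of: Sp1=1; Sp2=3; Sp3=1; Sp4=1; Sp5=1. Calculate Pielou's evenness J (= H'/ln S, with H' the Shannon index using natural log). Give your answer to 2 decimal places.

0.92

Total N = 1+3+1+1+1 = 7, so the proportions are 0.1429, 0.4286, 0.1429, 0.1429, 0.1429 (working shown to 4 dp, full precision carried).
H' = −Σ pᵢ ln pᵢ = −((-0.2780) + (-0.3631) + (-0.2780) + (-0.2780) + (-0.2780)) = 1.4751.
With S = 5 species, ln S = 1.6094, so J = 1.4751/1.6094 = 0.9165, i.e. 0.92 to 2 decimal places.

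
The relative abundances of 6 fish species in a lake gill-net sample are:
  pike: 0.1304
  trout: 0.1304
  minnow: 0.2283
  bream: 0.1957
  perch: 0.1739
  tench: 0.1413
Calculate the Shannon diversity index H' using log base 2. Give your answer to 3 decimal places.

Each pᵢ log₂ pᵢ term (working shown to 5 dp, full precision carried): 0.1304×(-2.93898)=-0.38324, 0.1304×(-2.93898)=-0.38324, 0.2283×(-2.13100)=-0.48651, 0.1957×(-2.35328)=-0.46054, 0.1739×(-2.52367)=-0.43887, 0.1413×(-2.82317)=-0.39891.
Sum = -2.55131, so H' = 2.551.

2.551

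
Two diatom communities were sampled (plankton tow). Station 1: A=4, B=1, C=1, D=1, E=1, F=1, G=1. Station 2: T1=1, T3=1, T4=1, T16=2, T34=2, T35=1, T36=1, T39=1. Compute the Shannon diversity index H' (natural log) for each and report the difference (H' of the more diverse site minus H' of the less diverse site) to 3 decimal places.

0.277

Station 1: N=10, proportions 0.4, 0.1, 0.1, 0.1, 0.1, 0.1, 0.1, giving H' = 1.74807 (working shown to 5 dp, full precision carried).
Station 2: N=10, proportions 0.1, 0.1, 0.1, 0.2, 0.2, 0.1, 0.1, 0.1, giving H' = 2.02533.
Difference = |1.74807 − 2.02533| = 0.27726, i.e. 0.277 to 3 decimal places.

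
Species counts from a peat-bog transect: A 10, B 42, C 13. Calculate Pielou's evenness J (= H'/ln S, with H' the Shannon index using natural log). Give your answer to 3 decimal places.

Total N = 10+42+13 = 65, so the proportions are 0.15385, 0.64615, 0.2 (working shown to 5 dp, full precision carried).
H' = −Σ pᵢ ln pᵢ = −((-0.28797) + (-0.28219) + (-0.32189)) = 0.89204.
With S = 3 species, ln S = 1.09861, so J = 0.89204/1.09861 = 0.81197, i.e. 0.812 to 3 decimal places.

0.812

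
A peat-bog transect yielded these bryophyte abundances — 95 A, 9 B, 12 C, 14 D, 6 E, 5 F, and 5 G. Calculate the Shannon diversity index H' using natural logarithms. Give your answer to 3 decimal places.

1.244

Total N = 95+9+12+14+6+5+5 = 146, so the proportions are 0.65068, 0.06164, 0.08219, 0.09589, 0.0411, 0.03425, 0.03425 (working shown to 5 dp, full precision carried).
Each pᵢ ln pᵢ term: 0.65068×(-0.42973)=-0.27962, 0.06164×(-2.78638)=-0.17176, 0.08219×(-2.49870)=-0.20537, 0.09589×(-2.34455)=-0.22482, 0.0411×(-3.19185)=-0.13117, 0.03425×(-3.37417)=-0.11555, 0.03425×(-3.37417)=-0.11555.
Sum = -1.24385, so H' = 1.244.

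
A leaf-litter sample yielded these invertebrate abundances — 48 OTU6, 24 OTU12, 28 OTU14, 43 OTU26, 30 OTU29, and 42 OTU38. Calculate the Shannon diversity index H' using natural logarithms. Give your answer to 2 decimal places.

1.76

Total N = 48+24+28+43+30+42 = 215, so the proportions are 0.2233, 0.1116, 0.1302, 0.2, 0.1395, 0.1953 (working shown to 4 dp, full precision carried).
Each pᵢ ln pᵢ term: 0.2233×(-1.4994)=-0.3348, 0.1116×(-2.1926)=-0.2448, 0.1302×(-2.0384)=-0.2655, 0.2×(-1.6094)=-0.3219, 0.1395×(-1.9694)=-0.2748, 0.1953×(-1.6330)=-0.3190.
Sum = -1.7607, so H' = 1.76.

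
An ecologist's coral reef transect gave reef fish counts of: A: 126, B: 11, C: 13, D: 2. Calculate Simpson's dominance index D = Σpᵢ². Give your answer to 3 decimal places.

Total N = 126+11+13+2 = 152, so the proportions are 0.82895, 0.07237, 0.08553, 0.01316 (working shown to 5 dp, full precision carried).
D = 0.82895² + 0.07237² + 0.08553² + 0.01316² = 0.68715 + 0.00524 + 0.00731 + 0.00017 = 0.69988.
To 3 decimal places, D = 0.700.

0.700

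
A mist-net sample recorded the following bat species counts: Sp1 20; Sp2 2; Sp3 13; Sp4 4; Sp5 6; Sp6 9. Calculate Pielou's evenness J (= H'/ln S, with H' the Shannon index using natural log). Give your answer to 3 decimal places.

0.875

Total N = 20+2+13+4+6+9 = 54, so the proportions are 0.37037, 0.03704, 0.24074, 0.07407, 0.11111, 0.16667 (working shown to 5 dp, full precision carried).
H' = −Σ pᵢ ln pᵢ = −((-0.36787) + (-0.12207) + (-0.34282) + (-0.19279) + (-0.24414) + (-0.29863)) = 1.56832.
With S = 6 species, ln S = 1.79176, so J = 1.56832/1.79176 = 0.87529, i.e. 0.875 to 3 decimal places.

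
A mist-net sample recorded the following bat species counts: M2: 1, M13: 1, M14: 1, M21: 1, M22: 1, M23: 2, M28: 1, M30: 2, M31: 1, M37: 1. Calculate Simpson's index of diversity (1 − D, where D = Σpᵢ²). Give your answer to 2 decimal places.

0.89

Total N = 1+1+1+1+1+2+1+2+1+1 = 12, so the proportions are 0.0833, 0.0833, 0.0833, 0.0833, 0.0833, 0.1667, 0.0833, 0.1667, 0.0833, 0.0833 (working shown to 4 dp, full precision carried).
D = 0.0833² + 0.0833² + 0.0833² + 0.0833² + 0.0833² + 0.1667² + 0.0833² + 0.1667² + 0.0833² + 0.0833² = 0.0069 + 0.0069 + 0.0069 + 0.0069 + 0.0069 + 0.0278 + 0.0069 + 0.0278 + 0.0069 + 0.0069 = 0.1111.
So 1 − D = 0.8889, i.e. 0.89 to 2 decimal places.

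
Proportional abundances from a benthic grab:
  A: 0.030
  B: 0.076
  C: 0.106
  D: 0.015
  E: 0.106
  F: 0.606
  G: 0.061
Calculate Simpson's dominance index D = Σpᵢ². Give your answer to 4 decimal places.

D = 0.03² + 0.076² + 0.106² + 0.015² + 0.106² + 0.606² + 0.061² = 0.000900 + 0.005776 + 0.011236 + 0.000225 + 0.011236 + 0.367236 + 0.003721 = 0.400330 (working shown to 6 dp, full precision carried).
To 4 decimal places, D = 0.4003.

0.4003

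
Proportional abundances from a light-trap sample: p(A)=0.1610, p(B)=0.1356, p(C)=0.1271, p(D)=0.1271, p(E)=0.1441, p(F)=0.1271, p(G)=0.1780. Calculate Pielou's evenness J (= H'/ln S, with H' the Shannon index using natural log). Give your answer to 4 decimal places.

H' = −Σ pᵢ ln pᵢ = −((-0.294042) + (-0.270935) + (-0.262179) + (-0.262179) + (-0.279157) + (-0.262179) + (-0.307223)) = 1.937896 (working shown to 6 dp, full precision carried).
With S = 7 species, ln S = 1.945910, so J = 1.937896/1.945910 = 0.995882, i.e. 0.9959 to 4 decimal places.

0.9959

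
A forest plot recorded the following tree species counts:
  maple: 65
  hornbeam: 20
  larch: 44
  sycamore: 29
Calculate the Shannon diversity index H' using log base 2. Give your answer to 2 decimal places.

Total N = 65+20+44+29 = 158, so the proportions are 0.4114, 0.1266, 0.2785, 0.1835 (working shown to 4 dp, full precision carried).
Each pᵢ log₂ pᵢ term: 0.4114×(-1.2814)=-0.5272, 0.1266×(-2.9819)=-0.3774, 0.2785×(-1.8443)=-0.5136, 0.1835×(-2.4458)=-0.4489.
Sum = -1.8671, so H' = 1.87.

1.87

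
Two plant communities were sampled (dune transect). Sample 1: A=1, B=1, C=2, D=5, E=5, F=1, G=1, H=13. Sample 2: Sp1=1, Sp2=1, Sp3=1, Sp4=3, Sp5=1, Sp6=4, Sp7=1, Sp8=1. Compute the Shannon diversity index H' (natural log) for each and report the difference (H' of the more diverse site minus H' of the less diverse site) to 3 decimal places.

Sample 1: N=29, proportions 0.03448, 0.03448, 0.06897, 0.17241, 0.17241, 0.03448, 0.03448, 0.44828, giving H' = 1.61471 (working shown to 5 dp, full precision carried).
Sample 2: N=13, proportions 0.07692, 0.07692, 0.07692, 0.23077, 0.07692, 0.30769, 0.07692, 0.07692, giving H' = 1.88487.
Difference = |1.61471 − 1.88487| = 0.27016, i.e. 0.270 to 3 decimal places.

0.270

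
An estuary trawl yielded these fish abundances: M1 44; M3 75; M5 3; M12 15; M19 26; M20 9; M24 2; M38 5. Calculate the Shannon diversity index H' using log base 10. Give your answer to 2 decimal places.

Total N = 44+75+3+15+26+9+2+5 = 179, so the proportions are 0.2458, 0.419, 0.0168, 0.0838, 0.1453, 0.0503, 0.0112, 0.0279 (working shown to 4 dp, full precision carried).
Each pᵢ log₁₀ pᵢ term: 0.2458×(-0.6094)=-0.1498, 0.419×(-0.3778)=-0.1583, 0.0168×(-1.7757)=-0.0298, 0.0838×(-1.0768)=-0.0902, 0.1453×(-0.8379)=-0.1217, 0.0503×(-1.2986)=-0.0653, 0.0112×(-1.9518)=-0.0218, 0.0279×(-1.5539)=-0.0434.
Sum = -0.6803, so H' = 0.68.

0.68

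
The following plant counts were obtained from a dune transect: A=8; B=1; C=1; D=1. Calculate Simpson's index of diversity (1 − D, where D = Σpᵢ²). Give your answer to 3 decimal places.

Total N = 8+1+1+1 = 11, so the proportions are 0.72727, 0.09091, 0.09091, 0.09091 (working shown to 5 dp, full precision carried).
D = 0.72727² + 0.09091² + 0.09091² + 0.09091² = 0.52893 + 0.00826 + 0.00826 + 0.00826 = 0.55372.
So 1 − D = 0.44628, i.e. 0.446 to 3 decimal places.

0.446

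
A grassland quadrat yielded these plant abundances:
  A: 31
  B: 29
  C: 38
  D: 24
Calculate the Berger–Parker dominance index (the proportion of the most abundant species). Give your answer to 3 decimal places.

Total N = 31+29+38+24 = 122, so the proportions are 0.2541, 0.2377, 0.31148, 0.19672 (working shown to 5 dp, full precision carried).
The largest proportion is 0.31148, i.e. d = 0.311 to 3 decimal places.

0.311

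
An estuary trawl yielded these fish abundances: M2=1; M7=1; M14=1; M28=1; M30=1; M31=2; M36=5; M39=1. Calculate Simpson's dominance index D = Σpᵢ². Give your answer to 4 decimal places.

0.2071

Total N = 1+1+1+1+1+2+5+1 = 13, so the proportions are 0.076923, 0.076923, 0.076923, 0.076923, 0.076923, 0.153846, 0.384615, 0.076923 (working shown to 6 dp, full precision carried).
D = 0.076923² + 0.076923² + 0.076923² + 0.076923² + 0.076923² + 0.153846² + 0.384615² + 0.076923² = 0.005917 + 0.005917 + 0.005917 + 0.005917 + 0.005917 + 0.023669 + 0.147929 + 0.005917 = 0.207101.
To 4 decimal places, D = 0.2071.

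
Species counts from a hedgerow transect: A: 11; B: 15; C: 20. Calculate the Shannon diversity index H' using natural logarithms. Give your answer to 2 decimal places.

Total N = 11+15+20 = 46, so the proportions are 0.2391, 0.3261, 0.4348 (working shown to 4 dp, full precision carried).
Each pᵢ ln pᵢ term: 0.2391×(-1.4307)=-0.3421, 0.3261×(-1.1206)=-0.3654, 0.4348×(-0.8329)=-0.3621.
Sum = -1.0697, so H' = 1.07.

1.07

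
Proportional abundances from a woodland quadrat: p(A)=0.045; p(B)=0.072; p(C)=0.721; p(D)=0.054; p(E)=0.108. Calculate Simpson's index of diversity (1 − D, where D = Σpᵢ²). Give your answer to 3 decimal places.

D = 0.045² + 0.072² + 0.721² + 0.054² + 0.108² = 0.00202 + 0.00518 + 0.51984 + 0.00292 + 0.01166 = 0.54163 (working shown to 5 dp, full precision carried).
So 1 − D = 0.45837, i.e. 0.458 to 3 decimal places.

0.458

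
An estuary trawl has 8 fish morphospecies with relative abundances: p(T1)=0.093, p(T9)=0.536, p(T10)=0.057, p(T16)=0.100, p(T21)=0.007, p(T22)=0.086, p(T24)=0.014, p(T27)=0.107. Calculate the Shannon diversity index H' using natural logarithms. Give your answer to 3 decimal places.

Each pᵢ ln pᵢ term (working shown to 5 dp, full precision carried): 0.093×(-2.37516)=-0.22089, 0.536×(-0.62362)=-0.33426, 0.057×(-2.86470)=-0.16329, 0.1×(-2.30259)=-0.23026, 0.007×(-4.96185)=-0.03473, 0.086×(-2.45341)=-0.21099, 0.014×(-4.26870)=-0.05976, 0.107×(-2.23493)=-0.23914.
Sum = -1.49332, so H' = 1.493.

1.493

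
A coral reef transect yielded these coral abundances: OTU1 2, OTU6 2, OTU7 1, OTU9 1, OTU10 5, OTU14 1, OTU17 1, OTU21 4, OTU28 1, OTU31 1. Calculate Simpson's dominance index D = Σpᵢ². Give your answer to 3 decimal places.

Total N = 2+2+1+1+5+1+1+4+1+1 = 19, so the proportions are 0.10526, 0.10526, 0.05263, 0.05263, 0.26316, 0.05263, 0.05263, 0.21053, 0.05263, 0.05263 (working shown to 5 dp, full precision carried).
D = 0.10526² + 0.10526² + 0.05263² + 0.05263² + 0.26316² + 0.05263² + 0.05263² + 0.21053² + 0.05263² + 0.05263² = 0.01108 + 0.01108 + 0.00277 + 0.00277 + 0.06925 + 0.00277 + 0.00277 + 0.04432 + 0.00277 + 0.00277 = 0.15235.
To 3 decimal places, D = 0.152.

0.152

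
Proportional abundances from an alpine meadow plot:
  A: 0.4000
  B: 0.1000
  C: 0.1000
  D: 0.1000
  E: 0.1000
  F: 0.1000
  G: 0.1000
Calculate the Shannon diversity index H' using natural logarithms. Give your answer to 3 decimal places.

Each pᵢ ln pᵢ term (working shown to 5 dp, full precision carried): 0.4×(-0.91629)=-0.36652, 0.1×(-2.30259)=-0.23026, 0.1×(-2.30259)=-0.23026, 0.1×(-2.30259)=-0.23026, 0.1×(-2.30259)=-0.23026, 0.1×(-2.30259)=-0.23026, 0.1×(-2.30259)=-0.23026.
Sum = -1.74807, so H' = 1.748.

1.748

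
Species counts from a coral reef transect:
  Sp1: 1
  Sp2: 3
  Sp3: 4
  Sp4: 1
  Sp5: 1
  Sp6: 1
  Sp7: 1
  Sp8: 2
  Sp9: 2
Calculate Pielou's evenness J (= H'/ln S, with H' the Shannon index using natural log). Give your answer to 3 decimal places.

0.932

Total N = 1+3+4+1+1+1+1+2+2 = 16, so the proportions are 0.0625, 0.1875, 0.25, 0.0625, 0.0625, 0.0625, 0.0625, 0.125, 0.125 (working shown to 5 dp, full precision carried).
H' = −Σ pᵢ ln pᵢ = −((-0.17329) + (-0.31387) + (-0.34657) + (-0.17329) + (-0.17329) + (-0.17329) + (-0.17329) + (-0.25993) + (-0.25993)) = 2.04674.
With S = 9 species, ln S = 2.19722, so J = 2.04674/2.19722 = 0.93151, i.e. 0.932 to 3 decimal places.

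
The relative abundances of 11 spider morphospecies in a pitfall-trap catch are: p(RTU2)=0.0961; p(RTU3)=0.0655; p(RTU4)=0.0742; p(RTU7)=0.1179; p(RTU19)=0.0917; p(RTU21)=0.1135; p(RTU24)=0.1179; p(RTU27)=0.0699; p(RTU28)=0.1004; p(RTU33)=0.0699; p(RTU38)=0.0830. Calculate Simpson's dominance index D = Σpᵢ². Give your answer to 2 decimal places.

D = 0.0961² + 0.0655² + 0.0742² + 0.1179² + 0.0917² + 0.1135² + 0.1179² + 0.0699² + 0.1004² + 0.0699² + 0.083² = 0.0092 + 0.0043 + 0.0055 + 0.0139 + 0.0084 + 0.0129 + 0.0139 + 0.0049 + 0.0101 + 0.0049 + 0.0069 = 0.0949 (working shown to 4 dp, full precision carried).
To 2 decimal places, D = 0.09.

0.09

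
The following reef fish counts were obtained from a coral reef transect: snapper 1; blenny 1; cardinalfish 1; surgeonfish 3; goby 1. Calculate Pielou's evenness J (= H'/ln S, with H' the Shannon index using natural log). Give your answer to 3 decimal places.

Total N = 1+1+1+3+1 = 7, so the proportions are 0.14286, 0.14286, 0.14286, 0.42857, 0.14286 (working shown to 5 dp, full precision carried).
H' = −Σ pᵢ ln pᵢ = −((-0.27799) + (-0.27799) + (-0.27799) + (-0.36313) + (-0.27799)) = 1.47508.
With S = 5 species, ln S = 1.60944, so J = 1.47508/1.60944 = 0.91652, i.e. 0.917 to 3 decimal places.

0.917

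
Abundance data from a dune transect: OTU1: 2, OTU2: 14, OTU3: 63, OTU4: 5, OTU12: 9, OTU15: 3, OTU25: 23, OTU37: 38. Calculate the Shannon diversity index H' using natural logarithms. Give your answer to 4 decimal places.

Total N = 2+14+63+5+9+3+23+38 = 157, so the proportions are 0.012739, 0.089172, 0.401274, 0.031847, 0.057325, 0.019108, 0.146497, 0.242038 (working shown to 6 dp, full precision carried).
Each pᵢ ln pᵢ term: 0.012739×(-4.363099)=-0.055581, 0.089172×(-2.417188)=-0.215545, 0.401274×(-0.913111)=-0.366408, 0.031847×(-3.446808)=-0.109771, 0.057325×(-2.859021)=-0.163893, 0.019108×(-3.957634)=-0.075624, 0.146497×(-1.920752)=-0.281384, 0.242038×(-1.418660)=-0.343370.
Sum = -1.611575, so H' = 1.6116.

1.6116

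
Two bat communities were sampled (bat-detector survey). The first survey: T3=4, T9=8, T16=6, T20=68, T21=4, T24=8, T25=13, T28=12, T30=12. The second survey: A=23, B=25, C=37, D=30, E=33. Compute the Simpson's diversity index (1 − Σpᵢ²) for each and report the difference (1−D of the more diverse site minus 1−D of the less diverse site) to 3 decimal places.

The first survey: N=135, proportions 0.02963, 0.05926, 0.04444, 0.5037, 0.02963, 0.05926, 0.0963, 0.08889, 0.08889, giving 1−D = 0.71045 (working shown to 5 dp, full precision carried).
The second survey: N=148, proportions 0.15541, 0.16892, 0.25, 0.2027, 0.22297, giving 1−D = 0.79401.
Difference = |0.71045 − 0.79401| = 0.08356, i.e. 0.084 to 3 decimal places.

0.084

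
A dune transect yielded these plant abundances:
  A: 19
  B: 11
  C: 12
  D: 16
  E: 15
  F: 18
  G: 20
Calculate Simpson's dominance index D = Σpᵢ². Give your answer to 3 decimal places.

0.149

Total N = 19+11+12+16+15+18+20 = 111, so the proportions are 0.17117, 0.0991, 0.10811, 0.14414, 0.13514, 0.16216, 0.18018 (working shown to 5 dp, full precision carried).
D = 0.17117² + 0.0991² + 0.10811² + 0.14414² + 0.13514² + 0.16216² + 0.18018² = 0.02930 + 0.00982 + 0.01169 + 0.02078 + 0.01826 + 0.02630 + 0.03246 = 0.14861.
To 3 decimal places, D = 0.149.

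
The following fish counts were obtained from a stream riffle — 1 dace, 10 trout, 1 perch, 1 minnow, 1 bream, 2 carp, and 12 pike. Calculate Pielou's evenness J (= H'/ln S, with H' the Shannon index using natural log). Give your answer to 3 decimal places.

Total N = 1+10+1+1+1+2+12 = 28, so the proportions are 0.03571, 0.35714, 0.03571, 0.03571, 0.03571, 0.07143, 0.42857 (working shown to 5 dp, full precision carried).
H' = −Σ pᵢ ln pᵢ = −((-0.11901) + (-0.36772) + (-0.11901) + (-0.11901) + (-0.11901) + (-0.18850) + (-0.36313)) = 1.39538.
With S = 7 species, ln S = 1.94591, so J = 1.39538/1.94591 = 0.71708, i.e. 0.717 to 3 decimal places.

0.717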